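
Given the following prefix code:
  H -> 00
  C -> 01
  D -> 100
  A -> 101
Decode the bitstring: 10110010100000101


Decoding step by step:
Bits 101 -> A
Bits 100 -> D
Bits 101 -> A
Bits 00 -> H
Bits 00 -> H
Bits 01 -> C
Bits 01 -> C


Decoded message: ADAHHCC


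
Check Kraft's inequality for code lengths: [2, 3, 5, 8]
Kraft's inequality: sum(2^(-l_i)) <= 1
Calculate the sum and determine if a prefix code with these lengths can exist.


Sum = 2^(-2) + 2^(-3) + 2^(-5) + 2^(-8)
    = 0.25 + 0.125 + 0.03125 + 0.00390625
    = 105/256 = 0.41015625
Since 0.41015625 <= 1, Kraft's inequality IS satisfied.
A prefix code with these lengths CAN exist.

Kraft sum = 0.41015625. Satisfied.


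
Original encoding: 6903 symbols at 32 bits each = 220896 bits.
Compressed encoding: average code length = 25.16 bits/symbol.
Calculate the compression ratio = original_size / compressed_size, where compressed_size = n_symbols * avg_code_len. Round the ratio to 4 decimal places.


original_size = n_symbols * orig_bits = 6903 * 32 = 220896 bits
compressed_size = n_symbols * avg_code_len = 6903 * 25.16 = 173679.48 bits
ratio = original_size / compressed_size = 220896 / 173679.48 = 1.2719

Compression ratio = 1.2719


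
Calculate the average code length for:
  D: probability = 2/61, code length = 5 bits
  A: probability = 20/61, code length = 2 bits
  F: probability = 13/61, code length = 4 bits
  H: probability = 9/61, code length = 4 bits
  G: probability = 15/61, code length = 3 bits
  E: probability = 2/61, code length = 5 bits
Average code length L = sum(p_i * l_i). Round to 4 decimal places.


Weighted contributions p_i * l_i:
  D: (2/61) * 5 = 10/61
  A: (20/61) * 2 = 40/61
  F: (13/61) * 4 = 52/61
  H: (9/61) * 4 = 36/61
  G: (15/61) * 3 = 45/61
  E: (2/61) * 5 = 10/61
Sum = (10 + 40 + 52 + 36 + 45 + 10)/61 = 193/61

L = 193/61 = 3.1639 bits/symbol


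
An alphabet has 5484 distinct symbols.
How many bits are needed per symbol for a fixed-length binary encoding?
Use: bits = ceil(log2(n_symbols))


log2(5484) = 12.421
Bracket: 2^12 = 4096 < 5484 <= 2^13 = 8192
So ceil(log2(5484)) = 13

bits = ceil(log2(5484)) = ceil(12.421) = 13 bits


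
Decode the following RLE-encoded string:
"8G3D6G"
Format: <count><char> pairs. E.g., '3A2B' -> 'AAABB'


Expanding each <count><char> pair:
  8G -> 'GGGGGGGG'
  3D -> 'DDD'
  6G -> 'GGGGGG'

Decoded = GGGGGGGGDDDGGGGGG


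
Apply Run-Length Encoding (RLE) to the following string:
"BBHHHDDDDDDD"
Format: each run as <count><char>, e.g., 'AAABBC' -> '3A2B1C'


Scanning runs left to right:
  i=0: run of 'B' x 2 -> '2B'
  i=2: run of 'H' x 3 -> '3H'
  i=5: run of 'D' x 7 -> '7D'

RLE = 2B3H7D


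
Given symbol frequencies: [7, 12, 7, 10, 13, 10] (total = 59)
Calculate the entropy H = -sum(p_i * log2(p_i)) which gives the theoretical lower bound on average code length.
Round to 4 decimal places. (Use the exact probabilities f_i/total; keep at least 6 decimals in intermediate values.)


Per-symbol terms -p_i * log2(p_i) with p_i = f_i/59:
  p = 7/59 = 0.118644: log2(p) = -3.075288, -p*log2(p) = 0.364865
  p = 12/59 = 0.203390: log2(p) = -2.297681, -p*log2(p) = 0.467325
  p = 7/59 = 0.118644: log2(p) = -3.075288, -p*log2(p) = 0.364865
  p = 10/59 = 0.169492: log2(p) = -2.560715, -p*log2(p) = 0.434019
  p = 13/59 = 0.220339: log2(p) = -2.182203, -p*log2(p) = 0.480824
  p = 10/59 = 0.169492: log2(p) = -2.560715, -p*log2(p) = 0.434019
H = 0.364865 + 0.467325 + 0.364865 + 0.434019 + 0.480824 + 0.434019 = 2.545917

H = 2.5459 bits/symbol


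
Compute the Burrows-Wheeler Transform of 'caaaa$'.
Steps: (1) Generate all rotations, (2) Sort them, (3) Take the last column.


Rotations (sorted):
  0: $caaaa -> last char: a
  1: a$caaa -> last char: a
  2: aa$caa -> last char: a
  3: aaa$ca -> last char: a
  4: aaaa$c -> last char: c
  5: caaaa$ -> last char: $


BWT = aaaac$


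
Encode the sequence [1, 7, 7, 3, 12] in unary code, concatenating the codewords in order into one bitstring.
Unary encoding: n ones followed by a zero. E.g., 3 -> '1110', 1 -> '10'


Encode each number as n ones followed by a terminating 0:
  1 -> 10 (2 bits)
  7 -> 11111110 (8 bits)
  7 -> 11111110 (8 bits)
  3 -> 1110 (4 bits)
  12 -> 1111111111110 (13 bits)
Total length = 2 + 8 + 8 + 4 + 13 = 35 bits.

Unary([1, 7, 7, 3, 12]) = 10111111101111111011101111111111110 (35 bits)


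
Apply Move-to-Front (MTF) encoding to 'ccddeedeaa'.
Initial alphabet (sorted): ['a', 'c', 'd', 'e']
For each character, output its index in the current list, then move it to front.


MTF encoding:
'c': index 1 in ['a', 'c', 'd', 'e'] -> ['c', 'a', 'd', 'e']
'c': index 0 in ['c', 'a', 'd', 'e'] -> ['c', 'a', 'd', 'e']
'd': index 2 in ['c', 'a', 'd', 'e'] -> ['d', 'c', 'a', 'e']
'd': index 0 in ['d', 'c', 'a', 'e'] -> ['d', 'c', 'a', 'e']
'e': index 3 in ['d', 'c', 'a', 'e'] -> ['e', 'd', 'c', 'a']
'e': index 0 in ['e', 'd', 'c', 'a'] -> ['e', 'd', 'c', 'a']
'd': index 1 in ['e', 'd', 'c', 'a'] -> ['d', 'e', 'c', 'a']
'e': index 1 in ['d', 'e', 'c', 'a'] -> ['e', 'd', 'c', 'a']
'a': index 3 in ['e', 'd', 'c', 'a'] -> ['a', 'e', 'd', 'c']
'a': index 0 in ['a', 'e', 'd', 'c'] -> ['a', 'e', 'd', 'c']


Output: [1, 0, 2, 0, 3, 0, 1, 1, 3, 0]


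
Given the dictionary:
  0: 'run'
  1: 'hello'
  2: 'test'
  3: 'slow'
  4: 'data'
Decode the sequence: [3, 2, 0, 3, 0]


Look up each index in the dictionary:
  3 -> 'slow'
  2 -> 'test'
  0 -> 'run'
  3 -> 'slow'
  0 -> 'run'

Decoded: "slow test run slow run"


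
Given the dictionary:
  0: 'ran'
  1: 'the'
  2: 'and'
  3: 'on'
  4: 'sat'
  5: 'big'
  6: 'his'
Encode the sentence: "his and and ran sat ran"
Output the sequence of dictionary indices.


Look up each word in the dictionary:
  'his' -> 6
  'and' -> 2
  'and' -> 2
  'ran' -> 0
  'sat' -> 4
  'ran' -> 0

Encoded: [6, 2, 2, 0, 4, 0]


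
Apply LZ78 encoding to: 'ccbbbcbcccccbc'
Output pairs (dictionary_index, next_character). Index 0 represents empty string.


LZ78 encoding steps:
Dictionary: {0: ''}
Step 1: w='' (idx 0), next='c' -> output (0, 'c'), add 'c' as idx 1
Step 2: w='c' (idx 1), next='b' -> output (1, 'b'), add 'cb' as idx 2
Step 3: w='' (idx 0), next='b' -> output (0, 'b'), add 'b' as idx 3
Step 4: w='b' (idx 3), next='c' -> output (3, 'c'), add 'bc' as idx 4
Step 5: w='bc' (idx 4), next='c' -> output (4, 'c'), add 'bcc' as idx 5
Step 6: w='c' (idx 1), next='c' -> output (1, 'c'), add 'cc' as idx 6
Step 7: w='cb' (idx 2), next='c' -> output (2, 'c'), add 'cbc' as idx 7


Encoded: [(0, 'c'), (1, 'b'), (0, 'b'), (3, 'c'), (4, 'c'), (1, 'c'), (2, 'c')]


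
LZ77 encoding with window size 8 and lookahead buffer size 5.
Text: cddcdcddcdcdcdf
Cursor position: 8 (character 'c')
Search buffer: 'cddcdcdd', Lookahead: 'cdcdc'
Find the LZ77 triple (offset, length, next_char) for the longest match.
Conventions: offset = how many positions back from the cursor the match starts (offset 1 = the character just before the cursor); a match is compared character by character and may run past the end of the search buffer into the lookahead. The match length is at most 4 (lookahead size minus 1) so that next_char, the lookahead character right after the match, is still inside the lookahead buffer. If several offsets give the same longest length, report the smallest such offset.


Try each offset into the search buffer:
  offset=1 (pos 7, char 'd'): match length 0
  offset=2 (pos 6, char 'd'): match length 0
  offset=3 (pos 5, char 'c'): match length 2
  offset=4 (pos 4, char 'd'): match length 0
  offset=5 (pos 3, char 'c'): match length 4
  offset=6 (pos 2, char 'd'): match length 0
  offset=7 (pos 1, char 'd'): match length 0
  offset=8 (pos 0, char 'c'): match length 2
Longest match has length 4 at offset 5.
next_char = character at position 8 + 4 = 12 -> 'c'

Best match: offset=5, length=4 (matching 'cdcd' starting at position 3)
LZ77 triple: (5, 4, 'c')


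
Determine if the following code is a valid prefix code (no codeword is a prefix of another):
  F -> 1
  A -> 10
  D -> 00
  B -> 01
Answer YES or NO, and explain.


Checking each pair (does one codeword prefix another?):
  F='1' vs A='10': prefix -- VIOLATION

NO -- this is NOT a valid prefix code. F (1) is a prefix of A (10).


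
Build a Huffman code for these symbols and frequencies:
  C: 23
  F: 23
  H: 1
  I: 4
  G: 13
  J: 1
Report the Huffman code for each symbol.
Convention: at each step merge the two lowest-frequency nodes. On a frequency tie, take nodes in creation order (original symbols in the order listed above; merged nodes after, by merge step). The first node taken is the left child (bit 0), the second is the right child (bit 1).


Huffman tree construction:
Step 1: Merge H(1) + J(1) = 2
Step 2: Merge (H+J)(2) + I(4) = 6
Step 3: Merge ((H+J)+I)(6) + G(13) = 19
Step 4: Merge (((H+J)+I)+G)(19) + C(23) = 42
Step 5: Merge F(23) + ((((H+J)+I)+G)+C)(42) = 65
Read each symbol's code off the tree from the root (left child = 0, right child = 1).

Codes:
  C: 11 (length 2)
  F: 0 (length 1)
  H: 10000 (length 5)
  I: 1001 (length 4)
  G: 101 (length 3)
  J: 10001 (length 5)
Average code length: 134/65 = 2.0615 bits/symbol


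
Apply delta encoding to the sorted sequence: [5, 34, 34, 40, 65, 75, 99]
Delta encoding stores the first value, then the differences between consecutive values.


First value: 5
Deltas:
  34 - 5 = 29
  34 - 34 = 0
  40 - 34 = 6
  65 - 40 = 25
  75 - 65 = 10
  99 - 75 = 24


Delta encoded: [5, 29, 0, 6, 25, 10, 24]


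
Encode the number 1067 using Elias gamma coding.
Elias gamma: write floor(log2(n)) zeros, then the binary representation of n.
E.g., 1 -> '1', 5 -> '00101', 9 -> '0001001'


num_bits = floor(log2(1067)) + 1 = 11
leading_zeros = num_bits - 1 = 10
binary(1067) = 10000101011

Elias gamma(1067) = '0000000000' + '10000101011' = 000000000010000101011 (21 bits)


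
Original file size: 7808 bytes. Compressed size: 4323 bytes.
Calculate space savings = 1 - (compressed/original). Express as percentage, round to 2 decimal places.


ratio = compressed/original = 4323/7808 = 0.553663
savings = 1 - ratio = 1 - 0.553663 = 0.446337
as a percentage: 0.446337 * 100 = 44.63%

Space savings = 1 - 4323/7808 = 44.63%


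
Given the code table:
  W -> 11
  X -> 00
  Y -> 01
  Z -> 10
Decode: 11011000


Decoding:
11 -> W
01 -> Y
10 -> Z
00 -> X


Result: WYZX


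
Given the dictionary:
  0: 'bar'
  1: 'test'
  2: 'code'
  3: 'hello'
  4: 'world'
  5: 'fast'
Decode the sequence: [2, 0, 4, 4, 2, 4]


Look up each index in the dictionary:
  2 -> 'code'
  0 -> 'bar'
  4 -> 'world'
  4 -> 'world'
  2 -> 'code'
  4 -> 'world'

Decoded: "code bar world world code world"


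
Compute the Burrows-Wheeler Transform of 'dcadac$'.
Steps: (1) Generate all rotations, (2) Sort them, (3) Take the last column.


Rotations (sorted):
  0: $dcadac -> last char: c
  1: ac$dcad -> last char: d
  2: adac$dc -> last char: c
  3: c$dcada -> last char: a
  4: cadac$d -> last char: d
  5: dac$dca -> last char: a
  6: dcadac$ -> last char: $


BWT = cdcada$


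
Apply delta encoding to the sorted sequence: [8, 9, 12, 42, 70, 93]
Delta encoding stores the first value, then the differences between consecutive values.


First value: 8
Deltas:
  9 - 8 = 1
  12 - 9 = 3
  42 - 12 = 30
  70 - 42 = 28
  93 - 70 = 23


Delta encoded: [8, 1, 3, 30, 28, 23]


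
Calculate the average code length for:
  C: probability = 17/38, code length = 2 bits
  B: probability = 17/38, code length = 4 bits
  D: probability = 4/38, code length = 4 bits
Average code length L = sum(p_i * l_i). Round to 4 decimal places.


Weighted contributions p_i * l_i:
  C: (17/38) * 2 = 34/38
  B: (17/38) * 4 = 68/38
  D: (4/38) * 4 = 16/38
Sum = (34 + 68 + 16)/38 = 118/38

L = 118/38 = 3.1053 bits/symbol


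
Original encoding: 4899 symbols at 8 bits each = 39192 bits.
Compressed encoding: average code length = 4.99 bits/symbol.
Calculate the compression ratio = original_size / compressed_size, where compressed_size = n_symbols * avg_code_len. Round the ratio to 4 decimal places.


original_size = n_symbols * orig_bits = 4899 * 8 = 39192 bits
compressed_size = n_symbols * avg_code_len = 4899 * 4.99 = 24446.01 bits
ratio = original_size / compressed_size = 39192 / 24446.01 = 1.6032

Compression ratio = 1.6032


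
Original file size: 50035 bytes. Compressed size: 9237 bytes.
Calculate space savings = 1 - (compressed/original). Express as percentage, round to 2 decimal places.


ratio = compressed/original = 9237/50035 = 0.184611
savings = 1 - ratio = 1 - 0.184611 = 0.815389
as a percentage: 0.815389 * 100 = 81.54%

Space savings = 1 - 9237/50035 = 81.54%


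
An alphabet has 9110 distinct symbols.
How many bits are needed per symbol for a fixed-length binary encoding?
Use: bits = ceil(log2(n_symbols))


log2(9110) = 13.1532
Bracket: 2^13 = 8192 < 9110 <= 2^14 = 16384
So ceil(log2(9110)) = 14

bits = ceil(log2(9110)) = ceil(13.1532) = 14 bits


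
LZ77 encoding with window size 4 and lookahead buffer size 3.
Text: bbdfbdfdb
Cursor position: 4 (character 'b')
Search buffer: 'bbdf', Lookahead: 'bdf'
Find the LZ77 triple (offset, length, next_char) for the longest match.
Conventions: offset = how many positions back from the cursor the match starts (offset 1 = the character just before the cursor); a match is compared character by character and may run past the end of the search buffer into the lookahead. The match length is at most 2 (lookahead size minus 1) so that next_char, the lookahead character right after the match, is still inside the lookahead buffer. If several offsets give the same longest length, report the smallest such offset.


Try each offset into the search buffer:
  offset=1 (pos 3, char 'f'): match length 0
  offset=2 (pos 2, char 'd'): match length 0
  offset=3 (pos 1, char 'b'): match length 2
  offset=4 (pos 0, char 'b'): match length 1
Longest match has length 2 at offset 3.
next_char = character at position 4 + 2 = 6 -> 'f'

Best match: offset=3, length=2 (matching 'bd' starting at position 1)
LZ77 triple: (3, 2, 'f')


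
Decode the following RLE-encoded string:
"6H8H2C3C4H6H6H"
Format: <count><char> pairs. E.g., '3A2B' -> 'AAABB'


Expanding each <count><char> pair:
  6H -> 'HHHHHH'
  8H -> 'HHHHHHHH'
  2C -> 'CC'
  3C -> 'CCC'
  4H -> 'HHHH'
  6H -> 'HHHHHH'
  6H -> 'HHHHHH'

Decoded = HHHHHHHHHHHHHHCCCCCHHHHHHHHHHHHHHHH


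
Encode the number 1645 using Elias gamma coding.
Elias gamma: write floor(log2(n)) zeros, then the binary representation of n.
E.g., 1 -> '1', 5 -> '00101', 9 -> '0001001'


num_bits = floor(log2(1645)) + 1 = 11
leading_zeros = num_bits - 1 = 10
binary(1645) = 11001101101

Elias gamma(1645) = '0000000000' + '11001101101' = 000000000011001101101 (21 bits)


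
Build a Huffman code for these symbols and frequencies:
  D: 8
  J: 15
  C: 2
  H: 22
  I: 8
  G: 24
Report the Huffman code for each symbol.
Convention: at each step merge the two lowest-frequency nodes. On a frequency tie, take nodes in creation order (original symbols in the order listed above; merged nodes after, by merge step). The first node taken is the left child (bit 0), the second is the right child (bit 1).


Huffman tree construction:
Step 1: Merge C(2) + D(8) = 10
Step 2: Merge I(8) + (C+D)(10) = 18
Step 3: Merge J(15) + (I+(C+D))(18) = 33
Step 4: Merge H(22) + G(24) = 46
Step 5: Merge (J+(I+(C+D)))(33) + (H+G)(46) = 79
Read each symbol's code off the tree from the root (left child = 0, right child = 1).

Codes:
  D: 0111 (length 4)
  J: 00 (length 2)
  C: 0110 (length 4)
  H: 10 (length 2)
  I: 010 (length 3)
  G: 11 (length 2)
Average code length: 186/79 = 2.3544 bits/symbol


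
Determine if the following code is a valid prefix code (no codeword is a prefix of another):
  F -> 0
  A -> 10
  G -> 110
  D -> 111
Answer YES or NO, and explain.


Checking each pair (does one codeword prefix another?):
  F='0' vs A='10': no prefix
  F='0' vs G='110': no prefix
  F='0' vs D='111': no prefix
  A='10' vs F='0': no prefix
  A='10' vs G='110': no prefix
  A='10' vs D='111': no prefix
  G='110' vs F='0': no prefix
  G='110' vs A='10': no prefix
  G='110' vs D='111': no prefix
  D='111' vs F='0': no prefix
  D='111' vs A='10': no prefix
  D='111' vs G='110': no prefix
No violation found over all pairs.

YES -- this is a valid prefix code. No codeword is a prefix of any other codeword.


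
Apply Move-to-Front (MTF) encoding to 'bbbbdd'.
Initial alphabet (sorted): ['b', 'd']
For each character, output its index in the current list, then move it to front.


MTF encoding:
'b': index 0 in ['b', 'd'] -> ['b', 'd']
'b': index 0 in ['b', 'd'] -> ['b', 'd']
'b': index 0 in ['b', 'd'] -> ['b', 'd']
'b': index 0 in ['b', 'd'] -> ['b', 'd']
'd': index 1 in ['b', 'd'] -> ['d', 'b']
'd': index 0 in ['d', 'b'] -> ['d', 'b']


Output: [0, 0, 0, 0, 1, 0]


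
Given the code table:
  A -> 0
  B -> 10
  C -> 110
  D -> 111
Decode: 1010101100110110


Decoding:
10 -> B
10 -> B
10 -> B
110 -> C
0 -> A
110 -> C
110 -> C


Result: BBBCACC


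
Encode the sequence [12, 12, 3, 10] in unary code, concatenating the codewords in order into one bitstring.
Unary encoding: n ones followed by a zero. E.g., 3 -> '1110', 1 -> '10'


Encode each number as n ones followed by a terminating 0:
  12 -> 1111111111110 (13 bits)
  12 -> 1111111111110 (13 bits)
  3 -> 1110 (4 bits)
  10 -> 11111111110 (11 bits)
Total length = 13 + 13 + 4 + 11 = 41 bits.

Unary([12, 12, 3, 10]) = 11111111111101111111111110111011111111110 (41 bits)


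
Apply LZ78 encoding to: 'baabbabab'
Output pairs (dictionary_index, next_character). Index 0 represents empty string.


LZ78 encoding steps:
Dictionary: {0: ''}
Step 1: w='' (idx 0), next='b' -> output (0, 'b'), add 'b' as idx 1
Step 2: w='' (idx 0), next='a' -> output (0, 'a'), add 'a' as idx 2
Step 3: w='a' (idx 2), next='b' -> output (2, 'b'), add 'ab' as idx 3
Step 4: w='b' (idx 1), next='a' -> output (1, 'a'), add 'ba' as idx 4
Step 5: w='ba' (idx 4), next='b' -> output (4, 'b'), add 'bab' as idx 5


Encoded: [(0, 'b'), (0, 'a'), (2, 'b'), (1, 'a'), (4, 'b')]


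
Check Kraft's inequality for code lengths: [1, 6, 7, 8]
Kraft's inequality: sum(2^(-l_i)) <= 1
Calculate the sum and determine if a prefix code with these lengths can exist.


Sum = 2^(-1) + 2^(-6) + 2^(-7) + 2^(-8)
    = 0.5 + 0.015625 + 0.0078125 + 0.00390625
    = 135/256 = 0.52734375
Since 0.52734375 <= 1, Kraft's inequality IS satisfied.
A prefix code with these lengths CAN exist.

Kraft sum = 0.52734375. Satisfied.


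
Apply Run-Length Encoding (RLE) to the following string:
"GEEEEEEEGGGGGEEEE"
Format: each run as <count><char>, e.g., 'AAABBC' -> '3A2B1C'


Scanning runs left to right:
  i=0: run of 'G' x 1 -> '1G'
  i=1: run of 'E' x 7 -> '7E'
  i=8: run of 'G' x 5 -> '5G'
  i=13: run of 'E' x 4 -> '4E'

RLE = 1G7E5G4E


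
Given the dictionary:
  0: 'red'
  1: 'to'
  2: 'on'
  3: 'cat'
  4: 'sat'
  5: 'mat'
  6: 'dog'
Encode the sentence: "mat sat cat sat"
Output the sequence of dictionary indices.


Look up each word in the dictionary:
  'mat' -> 5
  'sat' -> 4
  'cat' -> 3
  'sat' -> 4

Encoded: [5, 4, 3, 4]


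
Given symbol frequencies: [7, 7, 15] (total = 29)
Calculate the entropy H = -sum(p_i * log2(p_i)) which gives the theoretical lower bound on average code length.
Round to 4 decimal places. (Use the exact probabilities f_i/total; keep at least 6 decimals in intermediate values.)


Per-symbol terms -p_i * log2(p_i) with p_i = f_i/29:
  p = 7/29 = 0.241379: log2(p) = -2.050626, -p*log2(p) = 0.494979
  p = 7/29 = 0.241379: log2(p) = -2.050626, -p*log2(p) = 0.494979
  p = 15/29 = 0.517241: log2(p) = -0.951090, -p*log2(p) = 0.491943
H = 0.494979 + 0.494979 + 0.491943 = 1.481901

H = 1.4819 bits/symbol


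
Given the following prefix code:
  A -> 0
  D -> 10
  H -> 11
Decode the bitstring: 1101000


Decoding step by step:
Bits 11 -> H
Bits 0 -> A
Bits 10 -> D
Bits 0 -> A
Bits 0 -> A


Decoded message: HADAA


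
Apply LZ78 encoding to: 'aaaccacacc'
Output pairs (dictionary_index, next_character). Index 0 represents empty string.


LZ78 encoding steps:
Dictionary: {0: ''}
Step 1: w='' (idx 0), next='a' -> output (0, 'a'), add 'a' as idx 1
Step 2: w='a' (idx 1), next='a' -> output (1, 'a'), add 'aa' as idx 2
Step 3: w='' (idx 0), next='c' -> output (0, 'c'), add 'c' as idx 3
Step 4: w='c' (idx 3), next='a' -> output (3, 'a'), add 'ca' as idx 4
Step 5: w='ca' (idx 4), next='c' -> output (4, 'c'), add 'cac' as idx 5
Step 6: w='c' (idx 3), end of input -> output (3, '')


Encoded: [(0, 'a'), (1, 'a'), (0, 'c'), (3, 'a'), (4, 'c'), (3, '')]


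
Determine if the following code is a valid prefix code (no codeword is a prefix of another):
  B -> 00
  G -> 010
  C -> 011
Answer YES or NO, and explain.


Checking each pair (does one codeword prefix another?):
  B='00' vs G='010': no prefix
  B='00' vs C='011': no prefix
  G='010' vs B='00': no prefix
  G='010' vs C='011': no prefix
  C='011' vs B='00': no prefix
  C='011' vs G='010': no prefix
No violation found over all pairs.

YES -- this is a valid prefix code. No codeword is a prefix of any other codeword.


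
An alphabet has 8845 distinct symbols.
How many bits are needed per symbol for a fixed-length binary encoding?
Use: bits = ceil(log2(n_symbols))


log2(8845) = 13.1106
Bracket: 2^13 = 8192 < 8845 <= 2^14 = 16384
So ceil(log2(8845)) = 14

bits = ceil(log2(8845)) = ceil(13.1106) = 14 bits


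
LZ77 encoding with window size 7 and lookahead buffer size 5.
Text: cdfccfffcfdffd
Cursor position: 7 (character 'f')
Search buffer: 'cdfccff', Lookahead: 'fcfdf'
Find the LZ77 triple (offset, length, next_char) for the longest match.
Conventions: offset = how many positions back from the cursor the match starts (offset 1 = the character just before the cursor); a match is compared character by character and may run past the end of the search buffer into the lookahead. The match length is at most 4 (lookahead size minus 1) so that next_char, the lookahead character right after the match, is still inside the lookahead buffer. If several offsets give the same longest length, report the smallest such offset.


Try each offset into the search buffer:
  offset=1 (pos 6, char 'f'): match length 1
  offset=2 (pos 5, char 'f'): match length 1
  offset=3 (pos 4, char 'c'): match length 0
  offset=4 (pos 3, char 'c'): match length 0
  offset=5 (pos 2, char 'f'): match length 2
  offset=6 (pos 1, char 'd'): match length 0
  offset=7 (pos 0, char 'c'): match length 0
Longest match has length 2 at offset 5.
next_char = character at position 7 + 2 = 9 -> 'f'

Best match: offset=5, length=2 (matching 'fc' starting at position 2)
LZ77 triple: (5, 2, 'f')


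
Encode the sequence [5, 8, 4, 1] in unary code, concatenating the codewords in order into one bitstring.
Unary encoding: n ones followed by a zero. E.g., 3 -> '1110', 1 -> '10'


Encode each number as n ones followed by a terminating 0:
  5 -> 111110 (6 bits)
  8 -> 111111110 (9 bits)
  4 -> 11110 (5 bits)
  1 -> 10 (2 bits)
Total length = 6 + 9 + 5 + 2 = 22 bits.

Unary([5, 8, 4, 1]) = 1111101111111101111010 (22 bits)


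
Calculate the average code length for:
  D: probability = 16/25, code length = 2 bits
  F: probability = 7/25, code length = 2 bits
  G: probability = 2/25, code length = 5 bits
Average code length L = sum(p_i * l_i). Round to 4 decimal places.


Weighted contributions p_i * l_i:
  D: (16/25) * 2 = 32/25
  F: (7/25) * 2 = 14/25
  G: (2/25) * 5 = 10/25
Sum = (32 + 14 + 10)/25 = 56/25

L = 56/25 = 2.2400 bits/symbol


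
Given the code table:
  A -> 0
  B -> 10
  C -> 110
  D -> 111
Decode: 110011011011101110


Decoding:
110 -> C
0 -> A
110 -> C
110 -> C
111 -> D
0 -> A
111 -> D
0 -> A


Result: CACCDADA


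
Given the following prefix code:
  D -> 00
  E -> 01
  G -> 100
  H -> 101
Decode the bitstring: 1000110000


Decoding step by step:
Bits 100 -> G
Bits 01 -> E
Bits 100 -> G
Bits 00 -> D


Decoded message: GEGD


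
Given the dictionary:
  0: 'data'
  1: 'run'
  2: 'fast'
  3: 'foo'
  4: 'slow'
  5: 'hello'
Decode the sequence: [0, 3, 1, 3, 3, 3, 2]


Look up each index in the dictionary:
  0 -> 'data'
  3 -> 'foo'
  1 -> 'run'
  3 -> 'foo'
  3 -> 'foo'
  3 -> 'foo'
  2 -> 'fast'

Decoded: "data foo run foo foo foo fast"


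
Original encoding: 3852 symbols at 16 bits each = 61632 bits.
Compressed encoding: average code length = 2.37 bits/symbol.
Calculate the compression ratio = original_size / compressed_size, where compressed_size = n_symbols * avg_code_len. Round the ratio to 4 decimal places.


original_size = n_symbols * orig_bits = 3852 * 16 = 61632 bits
compressed_size = n_symbols * avg_code_len = 3852 * 2.37 = 9129.24 bits
ratio = original_size / compressed_size = 61632 / 9129.24 = 6.7511

Compression ratio = 6.7511


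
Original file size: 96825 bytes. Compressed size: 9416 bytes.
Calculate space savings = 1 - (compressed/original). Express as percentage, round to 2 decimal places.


ratio = compressed/original = 9416/96825 = 0.097248
savings = 1 - ratio = 1 - 0.097248 = 0.902752
as a percentage: 0.902752 * 100 = 90.28%

Space savings = 1 - 9416/96825 = 90.28%


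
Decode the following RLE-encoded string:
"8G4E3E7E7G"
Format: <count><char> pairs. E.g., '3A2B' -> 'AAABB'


Expanding each <count><char> pair:
  8G -> 'GGGGGGGG'
  4E -> 'EEEE'
  3E -> 'EEE'
  7E -> 'EEEEEEE'
  7G -> 'GGGGGGG'

Decoded = GGGGGGGGEEEEEEEEEEEEEEGGGGGGG


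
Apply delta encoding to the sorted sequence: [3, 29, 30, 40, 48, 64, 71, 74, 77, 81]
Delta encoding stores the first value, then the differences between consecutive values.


First value: 3
Deltas:
  29 - 3 = 26
  30 - 29 = 1
  40 - 30 = 10
  48 - 40 = 8
  64 - 48 = 16
  71 - 64 = 7
  74 - 71 = 3
  77 - 74 = 3
  81 - 77 = 4


Delta encoded: [3, 26, 1, 10, 8, 16, 7, 3, 3, 4]


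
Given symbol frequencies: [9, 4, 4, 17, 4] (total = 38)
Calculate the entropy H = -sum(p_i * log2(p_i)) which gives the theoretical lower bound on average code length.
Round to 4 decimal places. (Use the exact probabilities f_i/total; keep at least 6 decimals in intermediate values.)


Per-symbol terms -p_i * log2(p_i) with p_i = f_i/38:
  p = 9/38 = 0.236842: log2(p) = -2.078003, -p*log2(p) = 0.492158
  p = 4/38 = 0.105263: log2(p) = -3.247928, -p*log2(p) = 0.341887
  p = 4/38 = 0.105263: log2(p) = -3.247928, -p*log2(p) = 0.341887
  p = 17/38 = 0.447368: log2(p) = -1.160465, -p*log2(p) = 0.519155
  p = 4/38 = 0.105263: log2(p) = -3.247928, -p*log2(p) = 0.341887
H = 0.492158 + 0.341887 + 0.341887 + 0.519155 + 0.341887 = 2.036974

H = 2.037 bits/symbol


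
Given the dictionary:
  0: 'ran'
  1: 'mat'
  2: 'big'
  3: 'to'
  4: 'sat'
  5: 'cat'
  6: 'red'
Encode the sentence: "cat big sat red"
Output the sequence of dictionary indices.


Look up each word in the dictionary:
  'cat' -> 5
  'big' -> 2
  'sat' -> 4
  'red' -> 6

Encoded: [5, 2, 4, 6]


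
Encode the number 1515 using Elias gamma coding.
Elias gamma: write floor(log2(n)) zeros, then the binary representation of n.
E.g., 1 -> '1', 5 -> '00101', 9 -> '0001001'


num_bits = floor(log2(1515)) + 1 = 11
leading_zeros = num_bits - 1 = 10
binary(1515) = 10111101011

Elias gamma(1515) = '0000000000' + '10111101011' = 000000000010111101011 (21 bits)


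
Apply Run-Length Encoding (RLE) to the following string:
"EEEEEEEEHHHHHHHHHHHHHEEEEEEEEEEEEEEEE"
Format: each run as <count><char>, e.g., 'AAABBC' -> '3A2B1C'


Scanning runs left to right:
  i=0: run of 'E' x 8 -> '8E'
  i=8: run of 'H' x 13 -> '13H'
  i=21: run of 'E' x 16 -> '16E'

RLE = 8E13H16E


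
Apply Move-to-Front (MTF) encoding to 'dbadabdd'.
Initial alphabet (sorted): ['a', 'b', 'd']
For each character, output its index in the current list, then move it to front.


MTF encoding:
'd': index 2 in ['a', 'b', 'd'] -> ['d', 'a', 'b']
'b': index 2 in ['d', 'a', 'b'] -> ['b', 'd', 'a']
'a': index 2 in ['b', 'd', 'a'] -> ['a', 'b', 'd']
'd': index 2 in ['a', 'b', 'd'] -> ['d', 'a', 'b']
'a': index 1 in ['d', 'a', 'b'] -> ['a', 'd', 'b']
'b': index 2 in ['a', 'd', 'b'] -> ['b', 'a', 'd']
'd': index 2 in ['b', 'a', 'd'] -> ['d', 'b', 'a']
'd': index 0 in ['d', 'b', 'a'] -> ['d', 'b', 'a']


Output: [2, 2, 2, 2, 1, 2, 2, 0]


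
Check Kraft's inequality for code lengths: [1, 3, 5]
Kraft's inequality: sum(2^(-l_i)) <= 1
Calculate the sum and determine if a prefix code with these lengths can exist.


Sum = 2^(-1) + 2^(-3) + 2^(-5)
    = 0.5 + 0.125 + 0.03125
    = 21/32 = 0.65625
Since 0.65625 <= 1, Kraft's inequality IS satisfied.
A prefix code with these lengths CAN exist.

Kraft sum = 0.65625. Satisfied.


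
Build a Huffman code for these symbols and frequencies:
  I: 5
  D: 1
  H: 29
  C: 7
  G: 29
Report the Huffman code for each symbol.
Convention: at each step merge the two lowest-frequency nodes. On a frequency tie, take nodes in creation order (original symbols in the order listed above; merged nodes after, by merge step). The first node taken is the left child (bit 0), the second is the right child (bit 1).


Huffman tree construction:
Step 1: Merge D(1) + I(5) = 6
Step 2: Merge (D+I)(6) + C(7) = 13
Step 3: Merge ((D+I)+C)(13) + H(29) = 42
Step 4: Merge G(29) + (((D+I)+C)+H)(42) = 71
Read each symbol's code off the tree from the root (left child = 0, right child = 1).

Codes:
  I: 1001 (length 4)
  D: 1000 (length 4)
  H: 11 (length 2)
  C: 101 (length 3)
  G: 0 (length 1)
Average code length: 132/71 = 1.8592 bits/symbol


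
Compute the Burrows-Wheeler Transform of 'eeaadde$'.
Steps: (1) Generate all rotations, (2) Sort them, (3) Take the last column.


Rotations (sorted):
  0: $eeaadde -> last char: e
  1: aadde$ee -> last char: e
  2: adde$eea -> last char: a
  3: dde$eeaa -> last char: a
  4: de$eeaad -> last char: d
  5: e$eeaadd -> last char: d
  6: eaadde$e -> last char: e
  7: eeaadde$ -> last char: $


BWT = eeaadde$


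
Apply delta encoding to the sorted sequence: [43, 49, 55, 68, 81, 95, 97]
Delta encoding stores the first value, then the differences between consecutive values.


First value: 43
Deltas:
  49 - 43 = 6
  55 - 49 = 6
  68 - 55 = 13
  81 - 68 = 13
  95 - 81 = 14
  97 - 95 = 2


Delta encoded: [43, 6, 6, 13, 13, 14, 2]


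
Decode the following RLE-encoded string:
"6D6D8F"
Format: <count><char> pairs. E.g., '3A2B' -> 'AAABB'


Expanding each <count><char> pair:
  6D -> 'DDDDDD'
  6D -> 'DDDDDD'
  8F -> 'FFFFFFFF'

Decoded = DDDDDDDDDDDDFFFFFFFF


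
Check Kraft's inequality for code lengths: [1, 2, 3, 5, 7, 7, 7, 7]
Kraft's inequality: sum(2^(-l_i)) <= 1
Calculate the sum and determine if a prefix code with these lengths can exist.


Sum = 2^(-1) + 2^(-2) + 2^(-3) + 2^(-5) + 2^(-7) + 2^(-7) + 2^(-7) + 2^(-7)
    = 0.5 + 0.25 + 0.125 + 0.03125 + 0.0078125 + 0.0078125 + 0.0078125 + 0.0078125
    = 120/128 = 0.9375
Since 0.9375 <= 1, Kraft's inequality IS satisfied.
A prefix code with these lengths CAN exist.

Kraft sum = 0.9375. Satisfied.


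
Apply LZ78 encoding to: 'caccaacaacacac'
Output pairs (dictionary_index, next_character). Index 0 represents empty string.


LZ78 encoding steps:
Dictionary: {0: ''}
Step 1: w='' (idx 0), next='c' -> output (0, 'c'), add 'c' as idx 1
Step 2: w='' (idx 0), next='a' -> output (0, 'a'), add 'a' as idx 2
Step 3: w='c' (idx 1), next='c' -> output (1, 'c'), add 'cc' as idx 3
Step 4: w='a' (idx 2), next='a' -> output (2, 'a'), add 'aa' as idx 4
Step 5: w='c' (idx 1), next='a' -> output (1, 'a'), add 'ca' as idx 5
Step 6: w='a' (idx 2), next='c' -> output (2, 'c'), add 'ac' as idx 6
Step 7: w='ac' (idx 6), next='a' -> output (6, 'a'), add 'aca' as idx 7
Step 8: w='c' (idx 1), end of input -> output (1, '')


Encoded: [(0, 'c'), (0, 'a'), (1, 'c'), (2, 'a'), (1, 'a'), (2, 'c'), (6, 'a'), (1, '')]


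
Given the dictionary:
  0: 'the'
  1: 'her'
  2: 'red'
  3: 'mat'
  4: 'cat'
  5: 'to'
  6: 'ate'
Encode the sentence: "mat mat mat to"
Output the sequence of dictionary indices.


Look up each word in the dictionary:
  'mat' -> 3
  'mat' -> 3
  'mat' -> 3
  'to' -> 5

Encoded: [3, 3, 3, 5]


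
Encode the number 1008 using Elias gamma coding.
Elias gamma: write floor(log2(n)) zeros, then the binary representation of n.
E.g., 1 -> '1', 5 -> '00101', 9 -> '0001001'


num_bits = floor(log2(1008)) + 1 = 10
leading_zeros = num_bits - 1 = 9
binary(1008) = 1111110000

Elias gamma(1008) = '000000000' + '1111110000' = 0000000001111110000 (19 bits)


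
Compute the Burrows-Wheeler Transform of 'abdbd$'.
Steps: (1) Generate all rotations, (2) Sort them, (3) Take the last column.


Rotations (sorted):
  0: $abdbd -> last char: d
  1: abdbd$ -> last char: $
  2: bd$abd -> last char: d
  3: bdbd$a -> last char: a
  4: d$abdb -> last char: b
  5: dbd$ab -> last char: b


BWT = d$dabb


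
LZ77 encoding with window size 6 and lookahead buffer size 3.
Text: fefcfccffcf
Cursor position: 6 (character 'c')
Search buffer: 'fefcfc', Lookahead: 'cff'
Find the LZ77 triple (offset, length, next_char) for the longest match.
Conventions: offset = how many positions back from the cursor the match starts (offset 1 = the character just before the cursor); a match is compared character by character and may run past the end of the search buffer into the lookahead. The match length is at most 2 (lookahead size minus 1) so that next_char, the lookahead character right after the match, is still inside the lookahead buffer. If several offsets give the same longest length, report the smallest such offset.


Try each offset into the search buffer:
  offset=1 (pos 5, char 'c'): match length 1
  offset=2 (pos 4, char 'f'): match length 0
  offset=3 (pos 3, char 'c'): match length 2
  offset=4 (pos 2, char 'f'): match length 0
  offset=5 (pos 1, char 'e'): match length 0
  offset=6 (pos 0, char 'f'): match length 0
Longest match has length 2 at offset 3.
next_char = character at position 6 + 2 = 8 -> 'f'

Best match: offset=3, length=2 (matching 'cf' starting at position 3)
LZ77 triple: (3, 2, 'f')


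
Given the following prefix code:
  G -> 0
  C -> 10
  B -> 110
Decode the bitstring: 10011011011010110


Decoding step by step:
Bits 10 -> C
Bits 0 -> G
Bits 110 -> B
Bits 110 -> B
Bits 110 -> B
Bits 10 -> C
Bits 110 -> B


Decoded message: CGBBBCB


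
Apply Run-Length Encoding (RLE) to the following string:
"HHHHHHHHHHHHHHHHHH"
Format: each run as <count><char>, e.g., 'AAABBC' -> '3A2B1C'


Scanning runs left to right:
  i=0: run of 'H' x 18 -> '18H'

RLE = 18H


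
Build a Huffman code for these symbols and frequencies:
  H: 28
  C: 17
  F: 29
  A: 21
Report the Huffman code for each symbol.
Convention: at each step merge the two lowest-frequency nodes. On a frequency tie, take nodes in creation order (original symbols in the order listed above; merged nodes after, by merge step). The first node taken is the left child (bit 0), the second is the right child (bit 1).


Huffman tree construction:
Step 1: Merge C(17) + A(21) = 38
Step 2: Merge H(28) + F(29) = 57
Step 3: Merge (C+A)(38) + (H+F)(57) = 95
Read each symbol's code off the tree from the root (left child = 0, right child = 1).

Codes:
  H: 10 (length 2)
  C: 00 (length 2)
  F: 11 (length 2)
  A: 01 (length 2)
Average code length: 190/95 = 2.0000 bits/symbol


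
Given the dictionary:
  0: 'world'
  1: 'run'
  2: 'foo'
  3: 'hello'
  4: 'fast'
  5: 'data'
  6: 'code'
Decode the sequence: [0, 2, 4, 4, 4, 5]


Look up each index in the dictionary:
  0 -> 'world'
  2 -> 'foo'
  4 -> 'fast'
  4 -> 'fast'
  4 -> 'fast'
  5 -> 'data'

Decoded: "world foo fast fast fast data"


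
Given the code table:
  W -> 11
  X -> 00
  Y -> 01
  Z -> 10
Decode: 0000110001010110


Decoding:
00 -> X
00 -> X
11 -> W
00 -> X
01 -> Y
01 -> Y
01 -> Y
10 -> Z


Result: XXWXYYYZ


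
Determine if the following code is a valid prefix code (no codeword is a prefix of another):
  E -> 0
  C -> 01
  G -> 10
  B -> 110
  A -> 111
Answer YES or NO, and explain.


Checking each pair (does one codeword prefix another?):
  E='0' vs C='01': prefix -- VIOLATION

NO -- this is NOT a valid prefix code. E (0) is a prefix of C (01).


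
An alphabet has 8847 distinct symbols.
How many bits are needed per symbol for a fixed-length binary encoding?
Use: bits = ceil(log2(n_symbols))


log2(8847) = 13.111
Bracket: 2^13 = 8192 < 8847 <= 2^14 = 16384
So ceil(log2(8847)) = 14

bits = ceil(log2(8847)) = ceil(13.111) = 14 bits


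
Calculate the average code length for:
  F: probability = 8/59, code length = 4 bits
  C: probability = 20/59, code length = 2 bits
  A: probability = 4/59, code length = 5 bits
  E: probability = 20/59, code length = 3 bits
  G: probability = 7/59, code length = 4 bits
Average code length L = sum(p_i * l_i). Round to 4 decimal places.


Weighted contributions p_i * l_i:
  F: (8/59) * 4 = 32/59
  C: (20/59) * 2 = 40/59
  A: (4/59) * 5 = 20/59
  E: (20/59) * 3 = 60/59
  G: (7/59) * 4 = 28/59
Sum = (32 + 40 + 20 + 60 + 28)/59 = 180/59

L = 180/59 = 3.0508 bits/symbol


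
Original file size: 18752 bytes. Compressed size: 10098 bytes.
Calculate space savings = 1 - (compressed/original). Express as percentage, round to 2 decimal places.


ratio = compressed/original = 10098/18752 = 0.538503
savings = 1 - ratio = 1 - 0.538503 = 0.461497
as a percentage: 0.461497 * 100 = 46.15%

Space savings = 1 - 10098/18752 = 46.15%


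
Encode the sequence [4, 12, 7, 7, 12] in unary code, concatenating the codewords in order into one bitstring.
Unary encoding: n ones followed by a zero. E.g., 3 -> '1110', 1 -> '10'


Encode each number as n ones followed by a terminating 0:
  4 -> 11110 (5 bits)
  12 -> 1111111111110 (13 bits)
  7 -> 11111110 (8 bits)
  7 -> 11111110 (8 bits)
  12 -> 1111111111110 (13 bits)
Total length = 5 + 13 + 8 + 8 + 13 = 47 bits.

Unary([4, 12, 7, 7, 12]) = 11110111111111111011111110111111101111111111110 (47 bits)


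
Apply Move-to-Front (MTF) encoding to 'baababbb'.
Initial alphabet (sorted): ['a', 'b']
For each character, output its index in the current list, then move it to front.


MTF encoding:
'b': index 1 in ['a', 'b'] -> ['b', 'a']
'a': index 1 in ['b', 'a'] -> ['a', 'b']
'a': index 0 in ['a', 'b'] -> ['a', 'b']
'b': index 1 in ['a', 'b'] -> ['b', 'a']
'a': index 1 in ['b', 'a'] -> ['a', 'b']
'b': index 1 in ['a', 'b'] -> ['b', 'a']
'b': index 0 in ['b', 'a'] -> ['b', 'a']
'b': index 0 in ['b', 'a'] -> ['b', 'a']


Output: [1, 1, 0, 1, 1, 1, 0, 0]


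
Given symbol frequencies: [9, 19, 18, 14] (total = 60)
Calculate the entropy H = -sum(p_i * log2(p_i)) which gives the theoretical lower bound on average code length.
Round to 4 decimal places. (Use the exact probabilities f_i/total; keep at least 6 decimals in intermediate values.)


Per-symbol terms -p_i * log2(p_i) with p_i = f_i/60:
  p = 9/60 = 0.150000: log2(p) = -2.736966, -p*log2(p) = 0.410545
  p = 19/60 = 0.316667: log2(p) = -1.658963, -p*log2(p) = 0.525338
  p = 18/60 = 0.300000: log2(p) = -1.736966, -p*log2(p) = 0.521090
  p = 14/60 = 0.233333: log2(p) = -2.099536, -p*log2(p) = 0.489892
H = 0.410545 + 0.525338 + 0.521090 + 0.489892 = 1.946865

H = 1.9469 bits/symbol


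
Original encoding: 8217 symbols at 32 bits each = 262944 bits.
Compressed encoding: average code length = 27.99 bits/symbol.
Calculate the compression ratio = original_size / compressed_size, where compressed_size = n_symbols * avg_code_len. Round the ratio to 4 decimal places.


original_size = n_symbols * orig_bits = 8217 * 32 = 262944 bits
compressed_size = n_symbols * avg_code_len = 8217 * 27.99 = 229993.83 bits
ratio = original_size / compressed_size = 262944 / 229993.83 = 1.1433

Compression ratio = 1.1433


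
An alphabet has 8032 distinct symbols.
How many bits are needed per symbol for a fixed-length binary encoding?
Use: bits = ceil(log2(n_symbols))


log2(8032) = 12.9715
Bracket: 2^12 = 4096 < 8032 <= 2^13 = 8192
So ceil(log2(8032)) = 13

bits = ceil(log2(8032)) = ceil(12.9715) = 13 bits


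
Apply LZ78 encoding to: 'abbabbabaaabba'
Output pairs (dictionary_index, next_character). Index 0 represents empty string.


LZ78 encoding steps:
Dictionary: {0: ''}
Step 1: w='' (idx 0), next='a' -> output (0, 'a'), add 'a' as idx 1
Step 2: w='' (idx 0), next='b' -> output (0, 'b'), add 'b' as idx 2
Step 3: w='b' (idx 2), next='a' -> output (2, 'a'), add 'ba' as idx 3
Step 4: w='b' (idx 2), next='b' -> output (2, 'b'), add 'bb' as idx 4
Step 5: w='a' (idx 1), next='b' -> output (1, 'b'), add 'ab' as idx 5
Step 6: w='a' (idx 1), next='a' -> output (1, 'a'), add 'aa' as idx 6
Step 7: w='ab' (idx 5), next='b' -> output (5, 'b'), add 'abb' as idx 7
Step 8: w='a' (idx 1), end of input -> output (1, '')


Encoded: [(0, 'a'), (0, 'b'), (2, 'a'), (2, 'b'), (1, 'b'), (1, 'a'), (5, 'b'), (1, '')]
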